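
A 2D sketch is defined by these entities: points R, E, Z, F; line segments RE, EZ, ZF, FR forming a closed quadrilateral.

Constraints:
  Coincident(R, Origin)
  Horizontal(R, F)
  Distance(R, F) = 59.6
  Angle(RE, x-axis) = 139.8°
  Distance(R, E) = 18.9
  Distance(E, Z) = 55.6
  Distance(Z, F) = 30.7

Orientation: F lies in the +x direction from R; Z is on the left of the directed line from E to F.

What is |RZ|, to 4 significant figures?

46.43

Checks: |EZ| = 55.60 ✓; |ZF| = 30.70 ✓.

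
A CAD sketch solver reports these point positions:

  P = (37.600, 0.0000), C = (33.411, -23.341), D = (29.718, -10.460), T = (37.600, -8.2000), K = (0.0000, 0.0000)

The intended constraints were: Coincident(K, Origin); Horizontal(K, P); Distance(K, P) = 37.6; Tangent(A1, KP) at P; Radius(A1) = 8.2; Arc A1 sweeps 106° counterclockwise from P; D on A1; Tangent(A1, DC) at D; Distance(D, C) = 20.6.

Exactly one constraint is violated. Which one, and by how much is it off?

Distance(D, C) = 20.6 — off by 7.20.

K = (0.00, 0.00) ✓; K.y = 0.00, P.y = 0.00 ✓; |KP| = 37.60 ✓; ∠(TP, PK) = 90.00° ✓; |TP| = 8.200 ✓; bearing(T→D) − bearing(T→P) = 106.0° ✓; |TD| = 8.200 ✓; ∠(TD, DC) = 90.00° ✓; |DC| = 13.40 ✗.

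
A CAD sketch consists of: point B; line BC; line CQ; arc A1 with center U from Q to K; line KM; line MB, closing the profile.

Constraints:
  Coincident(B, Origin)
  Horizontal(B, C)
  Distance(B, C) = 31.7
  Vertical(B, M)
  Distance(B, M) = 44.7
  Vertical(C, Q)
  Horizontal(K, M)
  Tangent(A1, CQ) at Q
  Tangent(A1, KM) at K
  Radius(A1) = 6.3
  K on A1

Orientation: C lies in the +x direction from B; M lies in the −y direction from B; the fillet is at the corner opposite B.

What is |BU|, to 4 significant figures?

46.04

B and M share the same x with |BM| = 44.7 and M on the −y side, so M = (0.000, -44.70). The virtual corner opposite B is at (31.70, -44.70). Since A1 is tangent to CQ there, UQ ⟂ CQ and since A1 is tangent to KM there, UK ⟂ KM, with radius 6.3, so the center U sits 6.3 in from both sides at U = (25.40, -38.40). Then |BU| = |U − B| = 46.04.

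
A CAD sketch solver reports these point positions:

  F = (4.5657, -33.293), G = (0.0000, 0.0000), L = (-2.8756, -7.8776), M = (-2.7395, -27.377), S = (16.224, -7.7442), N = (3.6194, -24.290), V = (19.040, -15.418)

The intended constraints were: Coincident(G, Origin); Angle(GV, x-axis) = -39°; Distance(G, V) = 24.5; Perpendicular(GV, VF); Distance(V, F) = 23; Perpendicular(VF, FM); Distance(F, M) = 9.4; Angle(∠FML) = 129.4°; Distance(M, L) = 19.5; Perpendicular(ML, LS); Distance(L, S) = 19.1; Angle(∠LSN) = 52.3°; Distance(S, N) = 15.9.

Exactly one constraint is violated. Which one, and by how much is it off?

Distance(S, N) = 15.9 — off by 4.90.

G = (0.00, 0.00) ✓; GV at -39.00° ✓; |GV| = 24.50 ✓; ∠(GV, VF) = 90.00° ✓; |VF| = 23.00 ✓; ∠(VF, FM) = 90.00° ✓; |FM| = 9.400 ✓; ∠FML = 129.4° ✓; |ML| = 19.50 ✓; ∠(ML, LS) = 90.00° ✓; |LS| = 19.10 ✓; ∠LSN = 52.30° ✓; |SN| = 20.80 ✗.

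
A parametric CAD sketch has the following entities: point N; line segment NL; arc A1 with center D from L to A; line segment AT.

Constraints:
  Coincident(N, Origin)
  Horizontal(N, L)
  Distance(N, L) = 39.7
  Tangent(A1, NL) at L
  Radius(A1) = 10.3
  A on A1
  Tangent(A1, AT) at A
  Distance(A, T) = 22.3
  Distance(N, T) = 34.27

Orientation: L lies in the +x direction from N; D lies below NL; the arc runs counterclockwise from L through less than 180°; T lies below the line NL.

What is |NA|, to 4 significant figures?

30.87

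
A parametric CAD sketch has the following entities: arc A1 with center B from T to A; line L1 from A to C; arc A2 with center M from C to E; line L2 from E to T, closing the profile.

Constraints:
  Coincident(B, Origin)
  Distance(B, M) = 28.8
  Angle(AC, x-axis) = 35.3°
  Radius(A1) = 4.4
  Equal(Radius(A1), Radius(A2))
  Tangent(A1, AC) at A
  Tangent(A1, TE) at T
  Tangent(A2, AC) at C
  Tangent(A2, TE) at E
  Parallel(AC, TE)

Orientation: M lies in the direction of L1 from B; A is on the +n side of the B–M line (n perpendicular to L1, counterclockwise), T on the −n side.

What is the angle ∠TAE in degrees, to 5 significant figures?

73.009°

Tangency of A1 to both parallel lines with radius 4.4 puts A and T at B ± 4.4·n: A = (-2.5426, 3.5910), T = (2.5426, -3.5910). Equal radii place C and E the same way about M: C = M + 4.4·n = (20.962, 20.233), E = M − 4.4·n = (26.047, 13.051). Then cos ∠TAE = AT·AE / (|AT||AE|), giving 73.009°.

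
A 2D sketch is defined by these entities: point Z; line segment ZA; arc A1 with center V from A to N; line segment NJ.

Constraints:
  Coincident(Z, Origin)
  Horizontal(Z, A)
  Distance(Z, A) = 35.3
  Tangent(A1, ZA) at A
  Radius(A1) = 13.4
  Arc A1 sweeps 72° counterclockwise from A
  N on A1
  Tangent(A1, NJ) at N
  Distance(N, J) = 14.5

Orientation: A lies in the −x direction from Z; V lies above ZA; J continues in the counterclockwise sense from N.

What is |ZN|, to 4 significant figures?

24.38

The tangent condition forces VA to be normal to ZA, so V = A + (0, 13.4) = (-35.30, 13.40). On A1, A sits at bearing -90° from V; a 72° counterclockwise sweep puts N at bearing -18°, so N = V + 13.4·(cos -18°, sin -18°) = (-22.56, 9.259). Then |ZN| = |N − Z| = 24.38.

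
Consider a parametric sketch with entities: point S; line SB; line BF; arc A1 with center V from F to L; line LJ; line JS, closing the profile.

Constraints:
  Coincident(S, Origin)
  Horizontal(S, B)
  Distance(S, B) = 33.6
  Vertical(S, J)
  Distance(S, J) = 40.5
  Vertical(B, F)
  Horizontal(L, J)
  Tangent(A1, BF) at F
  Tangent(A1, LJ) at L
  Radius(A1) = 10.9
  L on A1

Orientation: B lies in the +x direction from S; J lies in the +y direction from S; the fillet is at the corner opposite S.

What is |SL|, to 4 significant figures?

46.43

S is at the origin; SB is horizontal with |SB| = 33.6 and B on the +x side, so B = (33.60, 0.000). SJ is vertical with |SJ| = 40.5 and J on the +y side, so J = (0.000, 40.50). The virtual corner opposite S is at (33.60, 40.50). Tangency of A1 to BF means the radius VF is perpendicular to BF and the tangent condition forces VL to be normal to LJ, with radius 10.9, so the center V sits 10.9 in from both sides at V = (22.70, 29.60). That places the tangent points at F = (33.60, 29.60) on BF and L = (22.70, 40.50) on LJ. Then |SL| = |L − S| = 46.43.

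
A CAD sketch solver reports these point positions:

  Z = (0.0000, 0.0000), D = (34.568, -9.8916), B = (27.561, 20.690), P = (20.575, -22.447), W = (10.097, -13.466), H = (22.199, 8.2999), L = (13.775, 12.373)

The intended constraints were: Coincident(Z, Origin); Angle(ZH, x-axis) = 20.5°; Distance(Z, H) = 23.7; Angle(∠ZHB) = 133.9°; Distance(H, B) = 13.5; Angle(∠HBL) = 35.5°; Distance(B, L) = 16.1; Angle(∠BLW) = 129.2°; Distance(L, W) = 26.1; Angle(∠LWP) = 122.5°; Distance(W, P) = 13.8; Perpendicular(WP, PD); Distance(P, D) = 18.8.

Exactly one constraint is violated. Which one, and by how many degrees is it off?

Perpendicular(WP, PD) — off by 7.50°.

Z = (0.00, 0.00) ✓; ZH at 20.50° ✓; |ZH| = 23.70 ✓; ∠ZHB = 133.9° ✓; |HB| = 13.50 ✓; ∠HBL = 35.50° ✓; |BL| = 16.10 ✓; ∠BLW = 129.2° ✓; |LW| = 26.10 ✓; ∠LWP = 122.5° ✓; |WP| = 13.80 ✓; ∠(WP, PD) = 82.50° ✗; |PD| = 18.80 ✓.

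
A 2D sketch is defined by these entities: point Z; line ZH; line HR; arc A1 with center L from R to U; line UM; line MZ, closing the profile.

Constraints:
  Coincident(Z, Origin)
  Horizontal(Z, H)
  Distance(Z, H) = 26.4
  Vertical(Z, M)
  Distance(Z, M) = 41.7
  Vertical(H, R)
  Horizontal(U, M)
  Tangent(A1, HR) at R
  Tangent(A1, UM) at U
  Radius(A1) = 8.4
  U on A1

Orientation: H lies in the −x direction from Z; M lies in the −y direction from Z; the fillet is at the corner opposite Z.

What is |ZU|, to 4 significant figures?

45.42

Z is at the origin; ZH is horizontal with |ZH| = 26.4 and H on the −x side, so H = (-26.40, 0.000). ZM is vertical with |ZM| = 41.7 and M on the −y side, so M = (0.000, -41.70). The virtual corner opposite Z is at (-26.40, -41.70). Tangency of A1 to HR means the radius LR is perpendicular to HR and the tangent condition forces LU to be normal to UM, with radius 8.4, so the center L sits 8.4 in from both sides at L = (-18.00, -33.30). That places the tangent points at R = (-26.40, -33.30) on HR and U = (-18.00, -41.70) on UM. Then |ZU| = |U − Z| = 45.42.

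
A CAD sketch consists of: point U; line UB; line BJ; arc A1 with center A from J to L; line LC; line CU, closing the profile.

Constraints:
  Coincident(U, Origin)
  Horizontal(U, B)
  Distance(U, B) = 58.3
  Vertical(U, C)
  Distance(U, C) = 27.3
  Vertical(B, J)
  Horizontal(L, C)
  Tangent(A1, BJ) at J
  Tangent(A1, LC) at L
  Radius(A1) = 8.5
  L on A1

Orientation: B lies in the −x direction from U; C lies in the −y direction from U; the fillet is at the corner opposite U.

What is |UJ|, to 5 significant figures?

61.256

U is at the origin; U and B share the same y with |UB| = 58.3 and B on the −x side, so B = (-58.300, 0.0000). U and C share the same x with |UC| = 27.3 and C on the −y side, so C = (0.0000, -27.300). The virtual corner opposite U is at (-58.300, -27.300). Tangency of A1 to BJ means the radius AJ is perpendicular to BJ and since A1 is tangent to LC there, AL ⟂ LC, with radius 8.5, so the center A sits 8.5 in from both sides at A = (-49.800, -18.800). That places the tangent points at J = (-58.300, -18.800) on BJ and L = (-49.800, -27.300) on LC. Then |UJ| = |J − U| = 61.256.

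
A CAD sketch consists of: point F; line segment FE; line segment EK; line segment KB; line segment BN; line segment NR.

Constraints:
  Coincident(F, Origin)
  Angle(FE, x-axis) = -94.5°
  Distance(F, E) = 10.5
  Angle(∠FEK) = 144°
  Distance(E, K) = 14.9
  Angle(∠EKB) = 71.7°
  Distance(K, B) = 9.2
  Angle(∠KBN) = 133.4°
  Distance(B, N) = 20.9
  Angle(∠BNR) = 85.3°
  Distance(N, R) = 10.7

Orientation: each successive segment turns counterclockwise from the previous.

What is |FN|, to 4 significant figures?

11.54

F is at the origin; FE runs at -94.5° with length 10.5, so E = (-0.8238, -10.47). ∠FEK = 144.0° gives EK at -58.50° from the x-axis; with |EK| = 14.9, K = (6.961, -23.17). ∠EKB = 71.7° gives KB at 49.80° from the x-axis; with |KB| = 9.2, B = (12.90, -16.15). ∠KBN = 133.4° gives BN at 96.40° from the x-axis; with |BN| = 20.9, N = (10.57, 4.625). Then |FN| = |N − F| = 11.54.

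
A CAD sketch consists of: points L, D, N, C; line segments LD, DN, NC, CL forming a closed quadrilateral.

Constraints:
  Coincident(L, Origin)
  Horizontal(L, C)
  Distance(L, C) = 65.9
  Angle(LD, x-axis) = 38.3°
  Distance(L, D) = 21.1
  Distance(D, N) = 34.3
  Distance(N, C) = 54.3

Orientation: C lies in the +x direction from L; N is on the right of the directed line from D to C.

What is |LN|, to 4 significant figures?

26.52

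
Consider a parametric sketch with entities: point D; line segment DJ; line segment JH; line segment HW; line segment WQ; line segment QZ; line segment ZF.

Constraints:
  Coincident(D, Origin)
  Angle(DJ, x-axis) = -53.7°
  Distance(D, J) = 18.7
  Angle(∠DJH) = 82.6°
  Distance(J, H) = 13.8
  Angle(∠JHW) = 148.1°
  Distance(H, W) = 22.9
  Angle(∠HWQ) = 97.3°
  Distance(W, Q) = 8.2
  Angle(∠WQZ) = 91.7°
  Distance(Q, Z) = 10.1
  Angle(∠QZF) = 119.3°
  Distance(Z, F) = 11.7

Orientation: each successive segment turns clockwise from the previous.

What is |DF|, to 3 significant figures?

22.2

∠WQZ = 91.7° gives QZ at 6.00° from the x-axis; with |QZ| = 10.1, Z = (-14.4, -11.3). ∠QZF = 119.3° gives ZF at -54.7° from the x-axis; with |ZF| = 11.7, F = (-7.69, -20.9). Then |DF| = |F − D| = 22.2.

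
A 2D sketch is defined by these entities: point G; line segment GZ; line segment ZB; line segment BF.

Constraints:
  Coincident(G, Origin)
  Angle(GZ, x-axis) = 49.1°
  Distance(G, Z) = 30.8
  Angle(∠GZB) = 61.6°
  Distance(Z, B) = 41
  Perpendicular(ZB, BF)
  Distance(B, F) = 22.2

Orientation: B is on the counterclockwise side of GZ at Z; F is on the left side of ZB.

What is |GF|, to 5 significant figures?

26.801

G is at the origin; GZ runs at 49.1° with length 30.8, so Z = 30.8·(cos 49.1°, sin 49.1°) = (20.166, 23.280). ∠GZB = 61.6°, so ZB runs at 49.1° + (180° − 61.6°) = 167.50° from the x-axis; with |ZB| = 41.0, B = Z + 41.0·(cos 167.50°, sin 167.50°) = (-19.862, 32.154). ZB ⟂ BF; with |BF| = 22.2 on the left of ZB, F = B + 22.2·(-0.21644, -0.97630) = (-24.667, 10.481). Then |GF| = |F − G| = 26.801.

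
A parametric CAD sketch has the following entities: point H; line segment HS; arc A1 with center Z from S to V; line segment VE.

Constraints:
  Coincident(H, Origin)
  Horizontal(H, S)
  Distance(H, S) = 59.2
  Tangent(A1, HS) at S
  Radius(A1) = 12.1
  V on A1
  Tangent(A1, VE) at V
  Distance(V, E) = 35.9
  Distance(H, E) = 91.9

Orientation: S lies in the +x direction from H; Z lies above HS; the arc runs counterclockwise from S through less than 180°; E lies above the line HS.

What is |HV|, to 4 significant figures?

71.29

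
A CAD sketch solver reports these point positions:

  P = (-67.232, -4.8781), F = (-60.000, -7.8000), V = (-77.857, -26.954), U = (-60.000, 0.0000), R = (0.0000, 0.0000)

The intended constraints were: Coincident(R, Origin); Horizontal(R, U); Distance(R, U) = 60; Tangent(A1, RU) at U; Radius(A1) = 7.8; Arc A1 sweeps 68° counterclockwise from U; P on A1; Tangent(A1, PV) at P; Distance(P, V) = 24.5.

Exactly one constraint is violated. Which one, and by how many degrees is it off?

Tangent(A1, PV) at P — off by 3.70°.

R = (0.00, 0.00) ✓; R.y = 0.00, U.y = 0.00 ✓; |RU| = 60.00 ✓; ∠(FU, UR) = 90.00° ✓; |FU| = 7.800 ✓; bearing(F→P) − bearing(F→U) = 68.00° ✓; |FP| = 7.800 ✓; ∠(FP, PV) = 93.70° ✗; |PV| = 24.50 ✓.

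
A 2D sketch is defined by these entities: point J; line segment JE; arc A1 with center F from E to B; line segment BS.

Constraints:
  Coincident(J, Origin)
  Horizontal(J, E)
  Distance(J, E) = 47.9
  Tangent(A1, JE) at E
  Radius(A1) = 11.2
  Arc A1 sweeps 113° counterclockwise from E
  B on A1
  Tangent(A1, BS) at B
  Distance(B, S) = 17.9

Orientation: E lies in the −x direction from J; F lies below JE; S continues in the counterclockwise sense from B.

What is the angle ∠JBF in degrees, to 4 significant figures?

8.019°

J is at the origin; JE is horizontal with |JE| = 47.9 and E on the −x side, so E = (-47.90, 0.000). Since A1 is tangent to JE there, FE ⟂ JE, so F = E + (0, -11.2) = (-47.90, -11.20). On A1, E sits at bearing 90° from F; a 113° counterclockwise sweep puts B at bearing 203°, so B = F + 11.2·(cos 203°, sin 203°) = (-58.21, -15.58). Then cos ∠JBF = BJ·BF / (|BJ||BF|), giving 8.019°.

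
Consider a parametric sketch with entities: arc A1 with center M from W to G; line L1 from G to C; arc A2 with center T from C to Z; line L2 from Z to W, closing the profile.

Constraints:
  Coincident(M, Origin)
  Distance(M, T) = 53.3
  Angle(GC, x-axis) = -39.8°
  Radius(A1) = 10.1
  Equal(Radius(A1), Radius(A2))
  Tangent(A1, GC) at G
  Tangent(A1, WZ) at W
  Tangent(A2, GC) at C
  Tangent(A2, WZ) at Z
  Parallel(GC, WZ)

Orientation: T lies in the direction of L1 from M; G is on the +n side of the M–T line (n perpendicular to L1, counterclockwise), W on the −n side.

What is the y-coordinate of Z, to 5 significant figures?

-41.878

Tangency of A1 to both parallel lines with radius 10.1 puts G and W at M ± 10.1·n: G = (6.4651, 7.7597), W = (-6.4651, -7.7597). Equal radii place C and Z the same way about T: C = T + 10.1·n = (47.415, -26.358), Z = T − 10.1·n = (34.484, -41.878). So Z.y = -41.878.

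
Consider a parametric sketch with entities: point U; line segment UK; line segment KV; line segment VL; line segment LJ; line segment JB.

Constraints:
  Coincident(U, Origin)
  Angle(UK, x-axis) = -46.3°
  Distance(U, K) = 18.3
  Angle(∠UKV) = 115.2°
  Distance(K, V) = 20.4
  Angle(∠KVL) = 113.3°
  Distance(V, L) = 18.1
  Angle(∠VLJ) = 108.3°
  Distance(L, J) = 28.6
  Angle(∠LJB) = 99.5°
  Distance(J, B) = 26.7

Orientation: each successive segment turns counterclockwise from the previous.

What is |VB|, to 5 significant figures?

39.757

U is at the origin; UK runs at -46.3° with length 18.3, so K = (12.643, -13.230). ∠UKV = 115.2° gives KV at 18.500° from the x-axis; with |KV| = 20.4, V = (31.989, -6.7573). ∠KVL = 113.3° gives VL at 85.200° from the x-axis; with |VL| = 18.1, L = (33.504, 11.279). ∠VLJ = 108.3° gives LJ at 156.90° from the x-axis; with |LJ| = 28.6, J = (7.1966, 22.500). ∠LJB = 99.5° gives JB at -122.60° from the x-axis; with |JB| = 26.7, B = (-7.1886, 0.0065995). Then |VB| = |B − V| = 39.757.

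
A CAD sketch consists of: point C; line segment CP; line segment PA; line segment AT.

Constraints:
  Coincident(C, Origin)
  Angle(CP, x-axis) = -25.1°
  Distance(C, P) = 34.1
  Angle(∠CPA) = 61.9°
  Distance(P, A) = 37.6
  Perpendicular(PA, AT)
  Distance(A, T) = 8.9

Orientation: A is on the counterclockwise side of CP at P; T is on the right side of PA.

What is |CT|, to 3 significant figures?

44.5

C is at the origin; CP runs at -25.1° with length 34.1, so P = 34.1·(cos -25.1°, sin -25.1°) = (30.9, -14.5). ∠CPA = 61.9°, so PA runs at -25.1° + (180° − 61.9°) = 93.0° from the x-axis; with |PA| = 37.6, A = P + 37.6·(cos 93.0°, sin 93.0°) = (28.9, 23.1). The perpendicularity gives AT at right angles to PA; with |AT| = 8.9 on the right of PA, T = A + 8.9·(0.999, 0.0523) = (37.8, 23.5). Then |CT| = |T − C| = 44.5.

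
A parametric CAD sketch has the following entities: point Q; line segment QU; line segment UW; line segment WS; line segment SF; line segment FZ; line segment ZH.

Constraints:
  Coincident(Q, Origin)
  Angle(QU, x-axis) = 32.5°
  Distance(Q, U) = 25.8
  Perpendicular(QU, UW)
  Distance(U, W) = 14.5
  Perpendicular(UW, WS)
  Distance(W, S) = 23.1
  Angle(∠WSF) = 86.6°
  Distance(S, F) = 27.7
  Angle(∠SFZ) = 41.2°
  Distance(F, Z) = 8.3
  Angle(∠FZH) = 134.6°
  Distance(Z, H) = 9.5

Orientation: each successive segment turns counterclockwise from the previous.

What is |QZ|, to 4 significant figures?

11.51

Q is at the origin; QU runs at 32.5° with length 25.8, so U = (21.76, 13.86). The perpendicularity gives UW at right angles to QU, so UW runs at 122.5°; with |UW| = 14.5, W = (13.97, 26.09). UW is perpendicular to WS, so WS runs at -147.5°; with |WS| = 23.1, S = (-5.514, 13.68). ∠WSF = 86.6° gives SF at -54.10° from the x-axis; with |SF| = 27.7, F = (10.73, -8.758). ∠SFZ = 41.2° gives FZ at 84.70° from the x-axis; with |FZ| = 8.3, Z = (11.50, -0.4938). Then |QZ| = |Z − Q| = 11.51.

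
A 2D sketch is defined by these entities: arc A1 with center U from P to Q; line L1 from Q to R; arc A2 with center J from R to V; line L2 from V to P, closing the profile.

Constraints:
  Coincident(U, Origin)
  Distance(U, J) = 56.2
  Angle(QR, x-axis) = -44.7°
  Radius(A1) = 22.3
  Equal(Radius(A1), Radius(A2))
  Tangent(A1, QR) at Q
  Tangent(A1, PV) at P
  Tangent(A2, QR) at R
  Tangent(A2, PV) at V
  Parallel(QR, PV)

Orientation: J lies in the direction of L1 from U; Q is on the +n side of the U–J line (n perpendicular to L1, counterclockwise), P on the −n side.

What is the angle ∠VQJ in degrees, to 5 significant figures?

16.792°

The slot axis is L1's direction at -44.7°, so u = (cos -44.7°, sin -44.7°) = (0.71080, -0.70339) and n = (−sin -44.7°, cos -44.7°) = (0.70339, 0.71080). U is at the origin and J lies 56.2 along u from U, so J = 56.2·u = (39.947, -39.531). Tangency of A1 to both parallel lines with radius 22.3 puts Q and P at U ± 22.3·n: Q = (15.686, 15.851), P = (-15.686, -15.851). Equal radii place R and V the same way about J: R = J + 22.3·n = (55.633, -23.680), V = J − 22.3·n = (24.261, -55.382). Then cos ∠VQJ = QV·QJ / (|QV||QJ|), giving 16.792°.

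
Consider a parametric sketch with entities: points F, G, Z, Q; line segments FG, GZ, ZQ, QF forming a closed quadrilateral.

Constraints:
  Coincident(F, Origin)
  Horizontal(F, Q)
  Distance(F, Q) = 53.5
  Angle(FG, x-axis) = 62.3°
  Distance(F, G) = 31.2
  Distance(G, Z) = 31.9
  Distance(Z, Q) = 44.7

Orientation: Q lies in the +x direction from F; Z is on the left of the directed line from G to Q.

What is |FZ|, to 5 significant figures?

60.514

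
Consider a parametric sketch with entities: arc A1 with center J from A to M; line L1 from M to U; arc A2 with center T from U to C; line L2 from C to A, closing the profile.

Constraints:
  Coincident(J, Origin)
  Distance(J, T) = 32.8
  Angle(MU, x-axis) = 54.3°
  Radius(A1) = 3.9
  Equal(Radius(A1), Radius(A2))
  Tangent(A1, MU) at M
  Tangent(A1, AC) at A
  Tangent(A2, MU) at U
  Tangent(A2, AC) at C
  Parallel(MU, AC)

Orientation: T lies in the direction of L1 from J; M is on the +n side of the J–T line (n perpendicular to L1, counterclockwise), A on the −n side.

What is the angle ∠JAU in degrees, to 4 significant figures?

76.62°

Tangency of A1 to both parallel lines with radius 3.9 puts M and A at J ± 3.9·n: M = (-3.167, 2.276), A = (3.167, -2.276). Equal radii place U and C the same way about T: U = T + 3.9·n = (15.97, 28.91), C = T − 3.9·n = (22.31, 24.36). Then cos ∠JAU = AJ·AU / (|AJ||AU|), giving 76.62°.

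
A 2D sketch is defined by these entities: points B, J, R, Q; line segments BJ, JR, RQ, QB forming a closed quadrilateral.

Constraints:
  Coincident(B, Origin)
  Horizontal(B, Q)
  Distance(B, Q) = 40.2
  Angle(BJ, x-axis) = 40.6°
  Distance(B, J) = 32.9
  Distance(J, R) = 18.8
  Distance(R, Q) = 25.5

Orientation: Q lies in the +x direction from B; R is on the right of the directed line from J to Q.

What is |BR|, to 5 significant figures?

16.161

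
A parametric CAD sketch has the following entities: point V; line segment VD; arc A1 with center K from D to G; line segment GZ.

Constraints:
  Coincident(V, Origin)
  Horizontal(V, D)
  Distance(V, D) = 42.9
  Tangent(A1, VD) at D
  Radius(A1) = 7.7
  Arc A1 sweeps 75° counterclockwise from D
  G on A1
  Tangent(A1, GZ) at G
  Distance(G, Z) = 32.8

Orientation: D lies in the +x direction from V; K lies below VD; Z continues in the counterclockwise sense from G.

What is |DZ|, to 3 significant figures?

40.6

On A1, D sits at bearing 90° from K; a 75° counterclockwise sweep puts G at bearing 165°, so G = K + 7.7·(cos 165°, sin 165°) = (35.5, -5.71). Tangency of A1 to GZ means the radius KG is perpendicular to GZ, so GZ runs along (−sin 165°, cos 165°); with |GZ| = 32.8, Z = (27.0, -37.4). Then |DZ| = |Z − D| = 40.6.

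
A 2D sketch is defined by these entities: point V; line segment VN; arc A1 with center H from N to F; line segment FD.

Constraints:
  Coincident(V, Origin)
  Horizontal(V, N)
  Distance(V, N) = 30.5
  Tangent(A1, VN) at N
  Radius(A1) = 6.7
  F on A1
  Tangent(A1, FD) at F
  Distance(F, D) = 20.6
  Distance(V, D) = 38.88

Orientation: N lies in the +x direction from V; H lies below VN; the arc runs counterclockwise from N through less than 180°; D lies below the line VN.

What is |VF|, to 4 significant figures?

25.08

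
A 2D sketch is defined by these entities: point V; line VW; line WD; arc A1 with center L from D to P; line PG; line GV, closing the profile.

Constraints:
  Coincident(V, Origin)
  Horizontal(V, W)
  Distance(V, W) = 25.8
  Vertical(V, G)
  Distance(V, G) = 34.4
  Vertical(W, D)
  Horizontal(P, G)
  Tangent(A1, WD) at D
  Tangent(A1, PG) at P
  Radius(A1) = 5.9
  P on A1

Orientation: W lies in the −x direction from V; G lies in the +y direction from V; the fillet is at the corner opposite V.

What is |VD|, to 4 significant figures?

38.44

V is at the origin; VW is horizontal with |VW| = 25.8 and W on the −x side, so W = (-25.80, 0.000). VG is vertical with |VG| = 34.4 and G on the +y side, so G = (0.000, 34.40). The virtual corner opposite V is at (-25.80, 34.40). Tangency of A1 to WD means the radius LD is perpendicular to WD and the tangent condition forces LP to be normal to PG, with radius 5.9, so the center L sits 5.9 in from both sides at L = (-19.90, 28.50). That places the tangent points at D = (-25.80, 28.50) on WD and P = (-19.90, 34.40) on PG. Then |VD| = |D − V| = 38.44.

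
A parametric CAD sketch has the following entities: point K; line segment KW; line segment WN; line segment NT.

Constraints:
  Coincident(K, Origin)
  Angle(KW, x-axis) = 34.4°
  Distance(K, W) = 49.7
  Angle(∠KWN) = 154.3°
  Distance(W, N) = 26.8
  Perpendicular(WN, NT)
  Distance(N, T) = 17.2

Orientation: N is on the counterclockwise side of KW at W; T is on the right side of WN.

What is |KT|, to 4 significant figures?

81.40

∠KWN = 154.3°, so WN runs at 34.4° + (180° − 154.3°) = 60.10° from the x-axis; with |WN| = 26.8, N = W + 26.8·(cos 60.10°, sin 60.10°) = (54.37, 51.31). WN ⟂ NT; with |NT| = 17.2 on the right of WN, T = N + 17.2·(0.8669, -0.4985) = (69.28, 42.74). Then |KT| = |T − K| = 81.40.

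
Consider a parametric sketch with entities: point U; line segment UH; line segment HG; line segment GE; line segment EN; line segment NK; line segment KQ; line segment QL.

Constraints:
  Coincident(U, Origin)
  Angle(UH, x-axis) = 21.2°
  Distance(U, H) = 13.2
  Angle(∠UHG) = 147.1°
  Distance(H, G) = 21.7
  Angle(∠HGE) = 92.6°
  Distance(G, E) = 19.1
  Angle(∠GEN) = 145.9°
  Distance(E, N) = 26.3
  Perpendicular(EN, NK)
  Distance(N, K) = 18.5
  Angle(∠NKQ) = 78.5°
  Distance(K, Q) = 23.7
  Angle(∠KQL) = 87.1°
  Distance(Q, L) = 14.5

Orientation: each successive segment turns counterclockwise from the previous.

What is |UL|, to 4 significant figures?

35.19

U is at the origin; UH runs at 21.2° with length 13.2, so H = (12.31, 4.773). ∠UHG = 147.1° gives HG at 54.10° from the x-axis; with |HG| = 21.7, G = (25.03, 22.35). ∠HGE = 92.6° gives GE at 141.5° from the x-axis; with |GE| = 19.1, E = (10.08, 34.24). ∠GEN = 145.9° gives EN at 175.6° from the x-axis; with |EN| = 26.3, N = (-16.14, 36.26). EN ⟂ NK, so NK runs at -94.40°; with |NK| = 18.5, K = (-17.56, 17.81). ∠NKQ = 78.5° gives KQ at 7.100° from the x-axis; with |KQ| = 23.7, Q = (5.960, 20.74). ∠KQL = 87.1° gives QL at 100.0° from the x-axis; with |QL| = 14.5, L = (3.442, 35.02). Then |UL| = |L − U| = 35.19.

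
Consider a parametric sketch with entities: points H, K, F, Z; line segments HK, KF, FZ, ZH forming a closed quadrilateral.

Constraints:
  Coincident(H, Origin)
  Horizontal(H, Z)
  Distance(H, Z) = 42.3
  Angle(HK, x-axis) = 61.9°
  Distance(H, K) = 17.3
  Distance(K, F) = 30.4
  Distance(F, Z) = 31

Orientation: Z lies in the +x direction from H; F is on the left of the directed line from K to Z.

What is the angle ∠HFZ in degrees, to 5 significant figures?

63.288°

H is at the origin; HZ is horizontal with |HZ| = 42.3 and Z in +x, so Z = (42.3, 0). HK runs at 61.9° with |HK| = 17.3, so K = (8.1485, 15.261). F is determined by |KF| = 30.4 and |FZ| = 31.0 together: it lies at the intersection of circle(K, 30.4) and circle(Z, 31.0). With |KZ| = 37.406, the foot of the radical line on KZ is 18.211 from K and the perpendicular offset is √(30.4² − 18.211²) = 24.342. Taking the left-of-KZ solution: F = (34.706, 30.055).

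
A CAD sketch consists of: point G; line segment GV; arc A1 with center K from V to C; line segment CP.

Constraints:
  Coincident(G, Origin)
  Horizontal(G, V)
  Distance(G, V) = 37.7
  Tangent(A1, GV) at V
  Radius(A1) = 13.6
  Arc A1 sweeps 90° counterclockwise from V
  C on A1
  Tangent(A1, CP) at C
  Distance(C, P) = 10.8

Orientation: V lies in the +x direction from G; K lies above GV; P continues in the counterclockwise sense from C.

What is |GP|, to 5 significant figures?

56.807

G is at the origin; GV is horizontal with |GV| = 37.7 and V on the +x side, so V = (37.700, 0.0000). The tangent condition forces KV to be normal to GV, so K = V + (0, 13.6) = (37.700, 13.600). On A1, V sits at bearing -90° from K; a 90° counterclockwise sweep puts C at bearing 0°, so C = K + 13.6·(cos 0°, sin 0°) = (51.300, 13.600). The tangent condition forces KC to be normal to CP, so CP runs along (−sin 0°, cos 0°); with |CP| = 10.8, P = (51.300, 24.400). Then |GP| = |P − G| = 56.807.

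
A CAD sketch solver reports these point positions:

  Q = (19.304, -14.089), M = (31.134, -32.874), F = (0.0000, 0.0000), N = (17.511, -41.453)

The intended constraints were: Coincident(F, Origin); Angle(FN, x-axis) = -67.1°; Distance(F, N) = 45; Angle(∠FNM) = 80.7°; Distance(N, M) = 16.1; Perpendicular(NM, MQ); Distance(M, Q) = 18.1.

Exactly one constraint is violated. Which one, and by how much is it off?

Distance(M, Q) = 18.1 — off by 4.10.

F = (0.00, 0.00) ✓; FN at -67.10° ✓; |FN| = 45.00 ✓; ∠FNM = 80.70° ✓; |NM| = 16.10 ✓; ∠(NM, MQ) = 90.00° ✓; |MQ| = 22.20 ✗.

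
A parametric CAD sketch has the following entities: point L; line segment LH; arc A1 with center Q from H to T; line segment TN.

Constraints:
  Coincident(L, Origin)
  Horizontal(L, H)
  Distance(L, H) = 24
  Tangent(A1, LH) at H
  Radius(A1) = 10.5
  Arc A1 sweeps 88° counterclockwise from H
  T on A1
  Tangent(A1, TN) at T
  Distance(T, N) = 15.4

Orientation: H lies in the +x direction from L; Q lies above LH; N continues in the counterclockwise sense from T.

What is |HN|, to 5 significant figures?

27.806

On A1, H sits at bearing -90° from Q; an 88° counterclockwise sweep puts T at bearing -2°, so T = Q + 10.5·(cos -2°, sin -2°) = (34.494, 10.134). The tangent condition forces QT to be normal to TN, so TN runs along (−sin -2°, cos -2°); with |TN| = 15.4, N = (35.031, 25.524). Then |HN| = |N − H| = 27.806.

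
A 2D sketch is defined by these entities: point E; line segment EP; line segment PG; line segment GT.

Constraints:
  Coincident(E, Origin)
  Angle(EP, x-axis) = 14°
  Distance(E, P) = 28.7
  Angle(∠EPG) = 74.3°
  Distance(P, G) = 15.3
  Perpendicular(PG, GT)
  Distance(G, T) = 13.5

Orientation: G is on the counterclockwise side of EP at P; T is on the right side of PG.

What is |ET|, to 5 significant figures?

41.814

∠EPG = 74.3°, so PG runs at 14.0° + (180° − 74.3°) = 119.70° from the x-axis; with |PG| = 15.3, G = P + 15.3·(cos 119.70°, sin 119.70°) = (20.267, 20.233). PG ⟂ GT; with |GT| = 13.5 on the right of PG, T = G + 13.5·(0.86863, 0.49546) = (31.993, 26.922). Then |ET| = |T − E| = 41.814.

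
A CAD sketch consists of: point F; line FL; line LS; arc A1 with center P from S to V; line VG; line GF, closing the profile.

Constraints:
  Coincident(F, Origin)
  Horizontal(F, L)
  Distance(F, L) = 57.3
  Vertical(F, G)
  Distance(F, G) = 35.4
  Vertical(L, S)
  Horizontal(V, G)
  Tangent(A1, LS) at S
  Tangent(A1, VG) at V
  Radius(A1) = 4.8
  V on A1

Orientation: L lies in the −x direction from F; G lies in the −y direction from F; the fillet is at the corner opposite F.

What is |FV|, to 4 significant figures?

63.32

F is at the origin; F and L share the same y with |FL| = 57.3 and L on the −x side, so L = (-57.30, 0.000). F and G share the same x with |FG| = 35.4 and G on the −y side, so G = (0.000, -35.40). The virtual corner opposite F is at (-57.30, -35.40). Since A1 is tangent to LS there, PS ⟂ LS and since A1 is tangent to VG there, PV ⟂ VG, with radius 4.8, so the center P sits 4.8 in from both sides at P = (-52.50, -30.60). That places the tangent points at S = (-57.30, -30.60) on LS and V = (-52.50, -35.40) on VG. Then |FV| = |V − F| = 63.32.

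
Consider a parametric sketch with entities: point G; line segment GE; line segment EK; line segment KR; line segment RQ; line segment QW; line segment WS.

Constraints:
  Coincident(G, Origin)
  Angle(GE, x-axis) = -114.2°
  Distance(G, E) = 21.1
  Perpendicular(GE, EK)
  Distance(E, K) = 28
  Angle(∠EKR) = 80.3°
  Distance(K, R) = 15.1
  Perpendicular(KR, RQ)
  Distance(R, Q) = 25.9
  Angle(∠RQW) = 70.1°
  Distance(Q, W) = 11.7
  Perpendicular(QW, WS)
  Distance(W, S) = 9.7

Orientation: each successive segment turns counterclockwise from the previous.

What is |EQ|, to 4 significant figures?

10.52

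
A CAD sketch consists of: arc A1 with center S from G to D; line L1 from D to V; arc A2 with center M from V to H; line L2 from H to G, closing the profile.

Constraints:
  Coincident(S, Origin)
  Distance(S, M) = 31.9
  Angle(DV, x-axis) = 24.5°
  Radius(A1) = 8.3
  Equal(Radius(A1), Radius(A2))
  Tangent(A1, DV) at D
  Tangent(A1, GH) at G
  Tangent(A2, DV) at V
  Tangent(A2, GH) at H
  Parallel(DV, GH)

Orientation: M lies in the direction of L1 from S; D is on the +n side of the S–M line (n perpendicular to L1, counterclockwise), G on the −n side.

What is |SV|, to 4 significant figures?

32.96

The slot axis is L1's direction at 24.5°, so u = (cos 24.5°, sin 24.5°) = (0.9100, 0.4147) and n = (−sin 24.5°, cos 24.5°) = (-0.4147, 0.9100). S is at the origin and M lies 31.9 along u from S, so M = 31.9·u = (29.03, 13.23). Tangency of A1 to both parallel lines with radius 8.3 puts D and G at S ± 8.3·n: D = (-3.442, 7.553), G = (3.442, -7.553). Equal radii place V and H the same way about M: V = M + 8.3·n = (25.59, 20.78), H = M − 8.3·n = (32.47, 5.676). Then |SV| = |V − S| = 32.96.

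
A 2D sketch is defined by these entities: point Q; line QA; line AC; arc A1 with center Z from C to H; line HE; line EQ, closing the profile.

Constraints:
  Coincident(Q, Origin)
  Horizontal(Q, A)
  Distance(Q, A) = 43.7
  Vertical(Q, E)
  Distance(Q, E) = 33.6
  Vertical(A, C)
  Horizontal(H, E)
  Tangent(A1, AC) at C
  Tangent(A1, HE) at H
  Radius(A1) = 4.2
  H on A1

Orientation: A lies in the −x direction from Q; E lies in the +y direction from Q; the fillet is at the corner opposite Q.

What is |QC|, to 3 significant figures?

52.7

Q is at the origin; Q and A share the same y with |QA| = 43.7 and A on the −x side, so A = (-43.7, 0.00). Q and E share the same x with |QE| = 33.6 and E on the +y side, so E = (0.00, 33.6). The virtual corner opposite Q is at (-43.7, 33.6). The tangent condition forces ZC to be normal to AC and tangency of A1 to HE means the radius ZH is perpendicular to HE, with radius 4.2, so the center Z sits 4.2 in from both sides at Z = (-39.5, 29.4). That places the tangent points at C = (-43.7, 29.4) on AC and H = (-39.5, 33.6) on HE. Then |QC| = |C − Q| = 52.7.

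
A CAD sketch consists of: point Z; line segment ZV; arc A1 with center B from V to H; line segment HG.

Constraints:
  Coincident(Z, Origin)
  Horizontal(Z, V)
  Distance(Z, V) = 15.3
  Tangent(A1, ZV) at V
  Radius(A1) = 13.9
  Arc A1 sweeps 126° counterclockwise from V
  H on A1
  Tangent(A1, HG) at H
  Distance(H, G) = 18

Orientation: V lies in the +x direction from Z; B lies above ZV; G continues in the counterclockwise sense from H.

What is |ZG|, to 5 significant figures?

39.960

Z is at the origin; ZV is horizontal with |ZV| = 15.3 and V on the +x side, so V = (15.300, 0.0000). The tangent condition forces BV to be normal to ZV, so B = V + (0, 13.9) = (15.300, 13.900). On A1, V sits at bearing -90° from B; a 126° counterclockwise sweep puts H at bearing 36°, so H = B + 13.9·(cos 36°, sin 36°) = (26.545, 22.070). A1 meets HG tangentially, so BH is at right angles to HG, so HG runs along (−sin 36°, cos 36°); with |HG| = 18.0, G = (15.965, 36.633). Then |ZG| = |G − Z| = 39.960.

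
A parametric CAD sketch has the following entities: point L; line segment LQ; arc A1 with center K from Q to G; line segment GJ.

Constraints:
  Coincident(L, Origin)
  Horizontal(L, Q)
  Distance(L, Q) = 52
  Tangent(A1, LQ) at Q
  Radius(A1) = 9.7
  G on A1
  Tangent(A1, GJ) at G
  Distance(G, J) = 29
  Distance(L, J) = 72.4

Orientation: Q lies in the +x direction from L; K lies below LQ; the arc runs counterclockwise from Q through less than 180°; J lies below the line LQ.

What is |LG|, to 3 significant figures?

46.7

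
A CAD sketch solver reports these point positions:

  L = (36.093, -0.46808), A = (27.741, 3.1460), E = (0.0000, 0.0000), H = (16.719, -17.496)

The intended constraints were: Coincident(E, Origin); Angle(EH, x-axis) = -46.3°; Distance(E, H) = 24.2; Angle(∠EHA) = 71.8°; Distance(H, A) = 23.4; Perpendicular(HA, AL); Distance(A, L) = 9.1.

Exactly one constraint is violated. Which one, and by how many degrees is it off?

Perpendicular(HA, AL) — off by 4.70°.

E = (0.00, 0.00) ✓; EH at -46.30° ✓; |EH| = 24.20 ✓; ∠EHA = 71.80° ✓; |HA| = 23.40 ✓; ∠(HA, AL) = 85.30° ✗; |AL| = 9.100 ✓.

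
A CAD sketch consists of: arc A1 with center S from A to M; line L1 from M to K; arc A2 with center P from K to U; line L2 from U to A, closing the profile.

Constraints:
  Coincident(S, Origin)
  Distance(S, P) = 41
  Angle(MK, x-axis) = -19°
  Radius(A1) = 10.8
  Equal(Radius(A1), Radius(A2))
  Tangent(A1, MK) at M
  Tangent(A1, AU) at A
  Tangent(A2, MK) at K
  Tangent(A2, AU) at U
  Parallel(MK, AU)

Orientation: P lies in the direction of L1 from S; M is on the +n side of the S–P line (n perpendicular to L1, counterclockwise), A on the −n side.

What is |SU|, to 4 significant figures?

42.40

Tangency of A1 to both parallel lines with radius 10.8 puts M and A at S ± 10.8·n: M = (3.516, 10.21), A = (-3.516, -10.21). Equal radii place K and U the same way about P: K = P + 10.8·n = (42.28, -3.137), U = P − 10.8·n = (35.25, -23.56). Then |SU| = |U − S| = 42.40.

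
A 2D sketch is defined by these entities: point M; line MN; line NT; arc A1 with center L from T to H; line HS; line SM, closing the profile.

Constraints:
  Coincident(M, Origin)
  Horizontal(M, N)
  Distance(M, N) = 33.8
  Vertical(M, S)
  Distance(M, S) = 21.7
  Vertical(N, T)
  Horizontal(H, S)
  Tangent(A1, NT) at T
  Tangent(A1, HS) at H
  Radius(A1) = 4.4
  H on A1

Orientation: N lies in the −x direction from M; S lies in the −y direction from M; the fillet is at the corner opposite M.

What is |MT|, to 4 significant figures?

37.97

M is at the origin; M and N share the same y with |MN| = 33.8 and N on the −x side, so N = (-33.80, 0.000). MS is vertical with |MS| = 21.7 and S on the −y side, so S = (0.000, -21.70). The virtual corner opposite M is at (-33.80, -21.70). The tangent condition forces LT to be normal to NT and since A1 is tangent to HS there, LH ⟂ HS, with radius 4.4, so the center L sits 4.4 in from both sides at L = (-29.40, -17.30). That places the tangent points at T = (-33.80, -17.30) on NT and H = (-29.40, -21.70) on HS. Then |MT| = |T − M| = 37.97.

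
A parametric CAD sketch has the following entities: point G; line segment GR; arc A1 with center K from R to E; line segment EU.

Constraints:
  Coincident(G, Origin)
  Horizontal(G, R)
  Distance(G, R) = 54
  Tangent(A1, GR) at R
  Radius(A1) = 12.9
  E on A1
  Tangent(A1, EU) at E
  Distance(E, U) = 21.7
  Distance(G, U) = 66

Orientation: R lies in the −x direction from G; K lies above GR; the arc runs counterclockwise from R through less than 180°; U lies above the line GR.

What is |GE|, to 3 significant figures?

47.1

Checks: |KE| = 12.90 ✓; ∠(KE, EU) = 90.00° ✓; |EU| = 21.70 ✓; |GU| = 66.00 ✓.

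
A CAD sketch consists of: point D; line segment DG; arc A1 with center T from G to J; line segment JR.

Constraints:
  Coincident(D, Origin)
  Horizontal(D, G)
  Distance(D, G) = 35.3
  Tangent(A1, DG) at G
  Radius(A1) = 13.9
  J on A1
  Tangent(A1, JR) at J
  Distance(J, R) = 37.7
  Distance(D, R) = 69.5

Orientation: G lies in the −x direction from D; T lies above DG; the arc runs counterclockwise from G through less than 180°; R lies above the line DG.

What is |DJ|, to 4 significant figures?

32.26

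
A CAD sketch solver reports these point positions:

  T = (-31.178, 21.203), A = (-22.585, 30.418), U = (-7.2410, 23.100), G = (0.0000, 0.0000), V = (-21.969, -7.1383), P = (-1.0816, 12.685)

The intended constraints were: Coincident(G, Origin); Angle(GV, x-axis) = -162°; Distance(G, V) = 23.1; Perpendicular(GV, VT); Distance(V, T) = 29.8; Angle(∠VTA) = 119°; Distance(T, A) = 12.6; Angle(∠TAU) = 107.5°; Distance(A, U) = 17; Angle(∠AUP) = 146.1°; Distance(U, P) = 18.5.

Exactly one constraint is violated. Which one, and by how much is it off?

Distance(U, P) = 18.5 — off by 6.40.

G = (0.00, 0.00) ✓; GV at -162.0° ✓; |GV| = 23.10 ✓; ∠(GV, VT) = 90.00° ✓; |VT| = 29.80 ✓; ∠VTA = 119.0° ✓; |TA| = 12.60 ✓; ∠TAU = 107.5° ✓; |AU| = 17.00 ✓; ∠AUP = 146.1° ✓; |UP| = 12.10 ✗.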